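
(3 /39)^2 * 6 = 6 /169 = 0.04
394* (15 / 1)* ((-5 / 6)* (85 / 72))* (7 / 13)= -2930375 / 936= -3130.74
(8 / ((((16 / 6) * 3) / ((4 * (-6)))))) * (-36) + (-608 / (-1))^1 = 1472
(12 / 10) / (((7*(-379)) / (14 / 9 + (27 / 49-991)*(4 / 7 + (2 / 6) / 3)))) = 4164148 / 13649685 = 0.31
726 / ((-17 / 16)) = -11616 / 17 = -683.29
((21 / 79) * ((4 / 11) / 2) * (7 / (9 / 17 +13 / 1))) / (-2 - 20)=-2499 / 2198570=-0.00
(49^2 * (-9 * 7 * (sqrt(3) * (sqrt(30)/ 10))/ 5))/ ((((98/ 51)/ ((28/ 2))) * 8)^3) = -175497273 * sqrt(10)/ 25600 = -21678.56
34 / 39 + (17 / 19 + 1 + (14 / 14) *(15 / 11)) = 33665 / 8151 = 4.13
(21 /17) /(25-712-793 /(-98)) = -2058 /1131061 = -0.00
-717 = -717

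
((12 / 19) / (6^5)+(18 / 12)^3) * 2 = 20777 / 3078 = 6.75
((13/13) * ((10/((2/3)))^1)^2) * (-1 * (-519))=116775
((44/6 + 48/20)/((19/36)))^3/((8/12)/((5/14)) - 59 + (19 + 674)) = 8066656512/817764275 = 9.86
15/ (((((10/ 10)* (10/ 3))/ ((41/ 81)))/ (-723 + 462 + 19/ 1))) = -4961/ 9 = -551.22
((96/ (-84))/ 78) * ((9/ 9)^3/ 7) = -4/ 1911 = -0.00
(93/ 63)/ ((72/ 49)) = 1.00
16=16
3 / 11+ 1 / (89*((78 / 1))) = 20837 / 76362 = 0.27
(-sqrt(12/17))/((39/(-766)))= 16.50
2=2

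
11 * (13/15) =143/15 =9.53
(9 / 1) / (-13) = -9 / 13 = -0.69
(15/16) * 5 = 75/16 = 4.69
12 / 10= 6 / 5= 1.20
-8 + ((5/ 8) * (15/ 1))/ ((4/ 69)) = 4919/ 32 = 153.72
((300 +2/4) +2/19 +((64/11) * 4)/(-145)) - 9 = 17664467/60610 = 291.44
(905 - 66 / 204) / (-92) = -30759 / 3128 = -9.83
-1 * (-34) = 34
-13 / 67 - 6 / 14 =-292 / 469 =-0.62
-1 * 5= -5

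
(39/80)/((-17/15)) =-117/272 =-0.43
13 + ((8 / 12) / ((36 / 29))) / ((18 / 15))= 4357 / 324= 13.45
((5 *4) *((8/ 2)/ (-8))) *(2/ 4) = -5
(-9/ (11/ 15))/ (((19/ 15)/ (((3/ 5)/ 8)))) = -1215/ 1672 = -0.73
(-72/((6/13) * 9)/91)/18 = -2/189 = -0.01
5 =5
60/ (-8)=-15/ 2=-7.50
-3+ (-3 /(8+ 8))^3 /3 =-12297 /4096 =-3.00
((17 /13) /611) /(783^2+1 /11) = 187 /53567433140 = 0.00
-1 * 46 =-46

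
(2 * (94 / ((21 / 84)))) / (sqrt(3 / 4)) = 1504 * sqrt(3) / 3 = 868.33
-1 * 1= -1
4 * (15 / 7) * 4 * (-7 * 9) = -2160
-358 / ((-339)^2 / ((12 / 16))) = -179 / 76614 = -0.00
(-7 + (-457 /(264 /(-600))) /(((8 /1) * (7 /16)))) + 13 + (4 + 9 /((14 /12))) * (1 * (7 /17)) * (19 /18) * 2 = 3686702 /11781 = 312.94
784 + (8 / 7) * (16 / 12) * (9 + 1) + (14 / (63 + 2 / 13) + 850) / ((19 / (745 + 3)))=11226500272 / 327579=34271.12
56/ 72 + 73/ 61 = 1084/ 549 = 1.97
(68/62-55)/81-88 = -74213/837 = -88.67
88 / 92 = 22 / 23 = 0.96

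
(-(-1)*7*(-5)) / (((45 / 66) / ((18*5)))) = -4620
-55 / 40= -11 / 8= -1.38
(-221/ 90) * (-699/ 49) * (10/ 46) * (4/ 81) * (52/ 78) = 0.25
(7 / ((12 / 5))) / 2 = 35 / 24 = 1.46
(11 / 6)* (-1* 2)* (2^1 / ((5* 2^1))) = -11 / 15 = -0.73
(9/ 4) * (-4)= -9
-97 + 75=-22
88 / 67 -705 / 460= -1351 / 6164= -0.22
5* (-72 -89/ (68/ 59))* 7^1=-355145/ 68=-5222.72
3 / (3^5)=1 / 81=0.01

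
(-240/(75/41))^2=430336/25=17213.44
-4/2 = -2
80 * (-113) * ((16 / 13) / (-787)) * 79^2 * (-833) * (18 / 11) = -13535057410560 / 112541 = -120267790.50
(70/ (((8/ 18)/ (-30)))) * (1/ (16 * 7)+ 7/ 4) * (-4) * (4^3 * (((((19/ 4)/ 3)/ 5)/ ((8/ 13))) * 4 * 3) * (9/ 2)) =59120685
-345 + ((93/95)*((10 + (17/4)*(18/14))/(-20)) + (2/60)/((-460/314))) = -253857617/734160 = -345.78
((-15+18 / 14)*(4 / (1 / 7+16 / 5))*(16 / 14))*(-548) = 2805760 / 273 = 10277.51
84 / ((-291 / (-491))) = 13748 / 97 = 141.73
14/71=0.20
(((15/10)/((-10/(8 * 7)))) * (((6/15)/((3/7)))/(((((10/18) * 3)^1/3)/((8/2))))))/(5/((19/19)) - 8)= 2352/125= 18.82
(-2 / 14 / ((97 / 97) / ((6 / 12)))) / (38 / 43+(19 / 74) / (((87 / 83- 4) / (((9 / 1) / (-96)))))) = -1781920 / 22249513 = -0.08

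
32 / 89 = 0.36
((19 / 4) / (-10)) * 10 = -19 / 4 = -4.75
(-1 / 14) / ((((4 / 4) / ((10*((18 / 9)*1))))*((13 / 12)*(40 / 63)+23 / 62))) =-16740 / 12407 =-1.35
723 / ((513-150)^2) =241 / 43923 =0.01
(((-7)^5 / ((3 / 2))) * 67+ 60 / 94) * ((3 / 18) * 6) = -750712.03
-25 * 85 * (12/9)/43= -8500/129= -65.89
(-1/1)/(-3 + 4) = -1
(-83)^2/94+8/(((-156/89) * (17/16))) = 4299695/62322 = 68.99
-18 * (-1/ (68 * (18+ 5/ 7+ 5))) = 63/ 5644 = 0.01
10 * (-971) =-9710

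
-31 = -31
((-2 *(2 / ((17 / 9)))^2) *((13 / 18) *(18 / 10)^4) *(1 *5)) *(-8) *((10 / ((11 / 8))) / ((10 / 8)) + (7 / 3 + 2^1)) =548604576 / 79475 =6902.86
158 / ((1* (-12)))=-79 / 6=-13.17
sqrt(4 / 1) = 2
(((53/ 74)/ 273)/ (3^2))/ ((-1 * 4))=-53/ 727272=-0.00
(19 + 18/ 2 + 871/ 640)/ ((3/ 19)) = 185.95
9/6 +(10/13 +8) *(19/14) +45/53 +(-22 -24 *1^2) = -306259/9646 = -31.75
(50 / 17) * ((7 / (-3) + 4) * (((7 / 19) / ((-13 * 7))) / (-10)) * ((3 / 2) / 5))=5 / 8398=0.00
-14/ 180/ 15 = -7/ 1350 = -0.01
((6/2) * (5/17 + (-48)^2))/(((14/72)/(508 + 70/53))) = 114203083896/6307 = 18107354.35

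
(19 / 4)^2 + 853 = 14009 / 16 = 875.56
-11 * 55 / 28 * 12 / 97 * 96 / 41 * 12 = -2090880 / 27839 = -75.11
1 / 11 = 0.09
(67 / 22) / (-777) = -67 / 17094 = -0.00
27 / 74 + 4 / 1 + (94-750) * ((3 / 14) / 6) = -9875 / 518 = -19.06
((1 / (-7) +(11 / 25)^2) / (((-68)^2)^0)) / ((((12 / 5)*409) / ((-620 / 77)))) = -2294 / 5511275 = -0.00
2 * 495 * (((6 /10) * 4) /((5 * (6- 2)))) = 594 /5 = 118.80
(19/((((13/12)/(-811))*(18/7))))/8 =-107863/156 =-691.43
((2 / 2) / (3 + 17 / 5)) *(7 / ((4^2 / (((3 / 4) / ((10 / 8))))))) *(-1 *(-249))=5229 / 512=10.21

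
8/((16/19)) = 19/2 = 9.50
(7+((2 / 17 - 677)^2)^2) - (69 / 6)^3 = 140261486166720377 / 668168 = 209919490557.35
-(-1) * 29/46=29/46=0.63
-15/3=-5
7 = 7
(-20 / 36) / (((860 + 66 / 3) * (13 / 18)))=-5 / 5733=-0.00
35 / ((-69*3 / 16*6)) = -280 / 621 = -0.45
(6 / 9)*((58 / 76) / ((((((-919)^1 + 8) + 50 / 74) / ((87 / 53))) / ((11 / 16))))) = -31117 / 49334944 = -0.00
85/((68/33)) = 165/4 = 41.25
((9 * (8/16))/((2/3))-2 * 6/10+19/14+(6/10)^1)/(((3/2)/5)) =1051/42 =25.02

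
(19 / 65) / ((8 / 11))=209 / 520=0.40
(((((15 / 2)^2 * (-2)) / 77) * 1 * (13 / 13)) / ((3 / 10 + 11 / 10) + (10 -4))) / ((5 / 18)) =-2025 / 2849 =-0.71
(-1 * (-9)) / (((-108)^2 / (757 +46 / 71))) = 5977 / 10224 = 0.58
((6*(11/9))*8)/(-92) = -44/69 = -0.64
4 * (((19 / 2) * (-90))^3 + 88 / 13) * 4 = -130005484592 / 13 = -10000421891.69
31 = 31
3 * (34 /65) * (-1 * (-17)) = 1734 /65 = 26.68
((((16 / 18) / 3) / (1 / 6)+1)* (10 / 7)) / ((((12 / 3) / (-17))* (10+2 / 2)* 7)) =-2125 / 9702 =-0.22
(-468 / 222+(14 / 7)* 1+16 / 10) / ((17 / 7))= 1932 / 3145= 0.61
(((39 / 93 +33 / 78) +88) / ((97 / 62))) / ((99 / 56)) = 1336664 / 41613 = 32.12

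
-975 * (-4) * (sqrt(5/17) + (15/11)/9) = 6500/11 + 3900 * sqrt(85)/17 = 2705.98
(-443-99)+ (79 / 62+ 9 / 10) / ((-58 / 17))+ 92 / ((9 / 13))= -33152741 / 80910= -409.75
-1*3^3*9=-243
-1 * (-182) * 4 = 728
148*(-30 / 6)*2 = -1480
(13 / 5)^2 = 169 / 25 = 6.76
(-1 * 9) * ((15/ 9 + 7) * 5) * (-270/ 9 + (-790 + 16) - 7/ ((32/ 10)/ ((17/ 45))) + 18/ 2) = 7448935/ 24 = 310372.29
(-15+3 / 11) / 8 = -81 / 44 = -1.84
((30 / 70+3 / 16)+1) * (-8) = -181 / 14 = -12.93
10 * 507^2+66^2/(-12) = 2570127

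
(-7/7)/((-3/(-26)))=-26/3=-8.67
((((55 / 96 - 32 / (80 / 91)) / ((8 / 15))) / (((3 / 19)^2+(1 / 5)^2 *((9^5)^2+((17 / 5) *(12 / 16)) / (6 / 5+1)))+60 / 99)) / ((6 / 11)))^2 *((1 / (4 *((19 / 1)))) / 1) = 742466622362069275 / 72368968276577384939449373753344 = 0.00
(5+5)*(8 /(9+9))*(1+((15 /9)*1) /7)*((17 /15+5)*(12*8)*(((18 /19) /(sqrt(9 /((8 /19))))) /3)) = 2449408*sqrt(38) /68229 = 221.30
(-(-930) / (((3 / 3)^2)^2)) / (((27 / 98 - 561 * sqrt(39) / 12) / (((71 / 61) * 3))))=-23717289288 * sqrt(39) / 13316134385 - 139772304 / 13316134385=-11.13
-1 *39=-39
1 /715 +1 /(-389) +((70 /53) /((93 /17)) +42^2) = 2418645333856 /1370927415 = 1764.24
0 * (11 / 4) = 0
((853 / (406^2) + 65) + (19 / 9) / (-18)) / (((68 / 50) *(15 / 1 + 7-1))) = 21659117275 / 9533125224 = 2.27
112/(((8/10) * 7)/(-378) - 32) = -7560/2161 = -3.50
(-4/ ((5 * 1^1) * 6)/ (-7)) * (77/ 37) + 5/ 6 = 323/ 370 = 0.87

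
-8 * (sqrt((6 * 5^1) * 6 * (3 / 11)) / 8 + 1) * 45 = -360 - 270 * sqrt(165) / 11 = -675.29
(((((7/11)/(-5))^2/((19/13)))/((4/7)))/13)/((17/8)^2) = 5488/16610275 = 0.00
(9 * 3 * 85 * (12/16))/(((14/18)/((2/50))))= 12393/140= 88.52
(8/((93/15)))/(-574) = -20/8897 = -0.00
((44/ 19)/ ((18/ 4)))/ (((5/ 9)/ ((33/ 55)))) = 264/ 475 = 0.56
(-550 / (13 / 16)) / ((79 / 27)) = -237600 / 1027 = -231.35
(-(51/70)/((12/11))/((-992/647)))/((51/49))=49819/119040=0.42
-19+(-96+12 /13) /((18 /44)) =-9805 /39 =-251.41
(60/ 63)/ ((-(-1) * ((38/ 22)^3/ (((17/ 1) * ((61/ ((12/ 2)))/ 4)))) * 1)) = 6901235/ 864234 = 7.99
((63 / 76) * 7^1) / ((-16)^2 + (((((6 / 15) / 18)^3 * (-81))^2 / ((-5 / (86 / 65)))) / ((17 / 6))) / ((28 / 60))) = 479690859375 / 21162959986928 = 0.02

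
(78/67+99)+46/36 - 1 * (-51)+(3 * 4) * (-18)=-76651/1206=-63.56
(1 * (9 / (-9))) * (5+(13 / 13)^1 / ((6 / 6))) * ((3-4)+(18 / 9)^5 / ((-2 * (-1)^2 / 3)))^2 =-14406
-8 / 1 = -8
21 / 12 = 7 / 4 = 1.75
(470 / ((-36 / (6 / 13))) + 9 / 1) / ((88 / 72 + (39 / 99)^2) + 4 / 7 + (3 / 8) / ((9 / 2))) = 393008 / 268515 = 1.46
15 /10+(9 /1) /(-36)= 5 /4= 1.25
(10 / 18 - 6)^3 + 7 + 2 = -111088 / 729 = -152.38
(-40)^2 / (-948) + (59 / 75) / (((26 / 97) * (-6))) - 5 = -6633617 / 924300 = -7.18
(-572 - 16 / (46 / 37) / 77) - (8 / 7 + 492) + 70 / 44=-3767693 / 3542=-1063.72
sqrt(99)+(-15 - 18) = -33+3*sqrt(11) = -23.05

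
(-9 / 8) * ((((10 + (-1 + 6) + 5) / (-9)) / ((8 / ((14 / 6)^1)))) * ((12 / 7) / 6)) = 5 / 24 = 0.21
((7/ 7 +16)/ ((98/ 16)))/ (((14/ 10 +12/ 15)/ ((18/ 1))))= 12240/ 539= 22.71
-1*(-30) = 30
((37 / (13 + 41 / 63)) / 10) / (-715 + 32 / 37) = -0.00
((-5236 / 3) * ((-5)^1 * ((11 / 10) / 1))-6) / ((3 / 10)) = 287800 / 9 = 31977.78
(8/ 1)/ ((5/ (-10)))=-16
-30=-30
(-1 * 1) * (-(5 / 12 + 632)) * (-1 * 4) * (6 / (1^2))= -15178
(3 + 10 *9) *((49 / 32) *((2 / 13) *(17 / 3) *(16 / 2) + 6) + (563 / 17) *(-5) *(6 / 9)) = -29769021 / 3536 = -8418.84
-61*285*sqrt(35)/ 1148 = -17385*sqrt(35)/ 1148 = -89.59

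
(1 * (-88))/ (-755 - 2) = 88/ 757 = 0.12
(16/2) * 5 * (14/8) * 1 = 70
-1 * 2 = -2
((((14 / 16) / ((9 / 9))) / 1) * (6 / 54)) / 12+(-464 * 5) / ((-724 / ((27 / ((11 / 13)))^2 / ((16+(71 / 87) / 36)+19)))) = 193381751793977 / 2075623998624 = 93.17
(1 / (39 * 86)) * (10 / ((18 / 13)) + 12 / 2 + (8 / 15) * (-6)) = 451 / 150930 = 0.00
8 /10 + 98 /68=381 /170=2.24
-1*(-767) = 767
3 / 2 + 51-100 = -47.50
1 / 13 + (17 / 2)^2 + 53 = 6517 / 52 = 125.33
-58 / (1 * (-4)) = 29 / 2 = 14.50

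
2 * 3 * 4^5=6144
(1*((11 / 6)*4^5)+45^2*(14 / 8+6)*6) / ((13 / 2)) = 576239 / 39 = 14775.36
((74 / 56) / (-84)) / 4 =-37 / 9408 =-0.00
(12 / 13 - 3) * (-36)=972 / 13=74.77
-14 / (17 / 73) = -1022 / 17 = -60.12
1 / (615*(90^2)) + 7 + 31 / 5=65755801 / 4981500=13.20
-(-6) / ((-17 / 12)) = -72 / 17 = -4.24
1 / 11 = 0.09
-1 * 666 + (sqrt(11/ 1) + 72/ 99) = -7318/ 11 + sqrt(11) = -661.96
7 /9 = 0.78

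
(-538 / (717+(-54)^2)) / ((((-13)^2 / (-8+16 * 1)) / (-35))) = 21520 / 87711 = 0.25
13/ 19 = 0.68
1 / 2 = 0.50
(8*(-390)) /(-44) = 70.91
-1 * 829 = -829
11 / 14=0.79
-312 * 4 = -1248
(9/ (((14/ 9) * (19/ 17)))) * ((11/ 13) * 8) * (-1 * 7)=-60588/ 247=-245.30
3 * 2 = 6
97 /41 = 2.37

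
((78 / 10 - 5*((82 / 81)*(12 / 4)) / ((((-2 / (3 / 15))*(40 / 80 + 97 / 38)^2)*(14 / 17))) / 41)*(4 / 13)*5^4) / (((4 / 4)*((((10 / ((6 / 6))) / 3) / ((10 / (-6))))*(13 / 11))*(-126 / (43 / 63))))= 2933946453625 / 852934321512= 3.44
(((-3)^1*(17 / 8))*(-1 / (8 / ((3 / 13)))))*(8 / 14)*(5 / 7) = 765 / 10192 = 0.08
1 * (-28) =-28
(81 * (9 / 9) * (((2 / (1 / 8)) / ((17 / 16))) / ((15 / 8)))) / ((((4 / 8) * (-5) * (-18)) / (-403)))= -2476032 / 425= -5825.96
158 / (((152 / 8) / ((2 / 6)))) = 2.77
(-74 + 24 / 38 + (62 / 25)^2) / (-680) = 399107 / 4037500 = 0.10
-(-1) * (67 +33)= 100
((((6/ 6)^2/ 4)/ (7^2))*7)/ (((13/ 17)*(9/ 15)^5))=0.60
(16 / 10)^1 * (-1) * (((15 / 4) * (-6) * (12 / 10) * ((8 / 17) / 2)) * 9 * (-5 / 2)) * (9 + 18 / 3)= -58320 / 17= -3430.59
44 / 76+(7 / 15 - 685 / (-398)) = 313829 / 113430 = 2.77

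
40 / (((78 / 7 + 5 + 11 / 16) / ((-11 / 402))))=-4928 / 75777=-0.07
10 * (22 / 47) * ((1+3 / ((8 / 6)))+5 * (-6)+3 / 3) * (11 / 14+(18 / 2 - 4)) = -458865 / 658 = -697.36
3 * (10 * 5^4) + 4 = 18754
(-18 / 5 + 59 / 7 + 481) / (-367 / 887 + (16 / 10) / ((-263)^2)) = -1043244762612 / 888426133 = -1174.26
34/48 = 17/24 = 0.71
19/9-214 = -1907/9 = -211.89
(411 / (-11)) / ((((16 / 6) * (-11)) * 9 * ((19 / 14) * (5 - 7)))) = -959 / 18392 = -0.05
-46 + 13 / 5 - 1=-222 / 5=-44.40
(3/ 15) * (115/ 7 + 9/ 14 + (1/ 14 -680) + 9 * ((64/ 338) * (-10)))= -160864/ 1183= -135.98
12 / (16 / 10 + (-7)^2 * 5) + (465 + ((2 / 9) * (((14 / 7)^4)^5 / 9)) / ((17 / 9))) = 297057709 / 20961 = 14171.92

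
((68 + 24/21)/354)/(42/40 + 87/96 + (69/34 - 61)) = -658240/192142881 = -0.00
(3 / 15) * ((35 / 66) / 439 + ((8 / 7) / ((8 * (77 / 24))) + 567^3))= 258793707636869 / 7098630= 36456852.61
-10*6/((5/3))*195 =-7020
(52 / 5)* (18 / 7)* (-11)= -10296 / 35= -294.17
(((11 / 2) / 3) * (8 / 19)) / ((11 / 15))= 20 / 19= 1.05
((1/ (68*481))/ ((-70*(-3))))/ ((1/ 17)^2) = 17/ 404040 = 0.00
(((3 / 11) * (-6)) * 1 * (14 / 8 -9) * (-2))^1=-261 / 11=-23.73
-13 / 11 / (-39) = 1 / 33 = 0.03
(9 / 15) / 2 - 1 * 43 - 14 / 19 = -8253 / 190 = -43.44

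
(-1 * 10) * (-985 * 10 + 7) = 98430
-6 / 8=-3 / 4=-0.75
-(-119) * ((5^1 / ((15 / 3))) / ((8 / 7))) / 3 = 833 / 24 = 34.71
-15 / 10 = -3 / 2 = -1.50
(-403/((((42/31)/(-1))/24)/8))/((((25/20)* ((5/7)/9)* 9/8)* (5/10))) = 25585664/25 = 1023426.56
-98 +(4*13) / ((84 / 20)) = -1798 / 21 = -85.62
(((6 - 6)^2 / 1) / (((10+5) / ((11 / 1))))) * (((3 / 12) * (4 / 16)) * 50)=0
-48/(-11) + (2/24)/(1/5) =631/132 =4.78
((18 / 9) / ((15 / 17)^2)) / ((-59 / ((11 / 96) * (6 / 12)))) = -0.00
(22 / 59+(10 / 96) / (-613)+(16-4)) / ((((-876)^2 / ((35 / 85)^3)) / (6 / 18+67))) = 744104791675 / 9817478504790912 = 0.00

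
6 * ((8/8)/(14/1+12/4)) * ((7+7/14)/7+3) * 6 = 8.62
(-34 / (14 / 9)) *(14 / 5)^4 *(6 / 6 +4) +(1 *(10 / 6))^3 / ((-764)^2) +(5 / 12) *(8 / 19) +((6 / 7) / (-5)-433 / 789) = -462912197525621077 / 68907720546000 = -6717.86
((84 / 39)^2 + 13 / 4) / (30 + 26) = 5333 / 37856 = 0.14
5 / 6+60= 365 / 6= 60.83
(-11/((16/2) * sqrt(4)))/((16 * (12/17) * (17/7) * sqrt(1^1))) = -77/3072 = -0.03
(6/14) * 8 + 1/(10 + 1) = 271/77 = 3.52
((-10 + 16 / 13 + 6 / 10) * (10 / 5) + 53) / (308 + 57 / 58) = 138214 / 1164865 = 0.12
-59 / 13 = -4.54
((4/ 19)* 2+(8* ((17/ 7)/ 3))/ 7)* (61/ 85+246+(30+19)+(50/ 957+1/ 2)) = 18123256024/ 45439317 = 398.85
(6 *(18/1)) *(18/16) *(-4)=-486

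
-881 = -881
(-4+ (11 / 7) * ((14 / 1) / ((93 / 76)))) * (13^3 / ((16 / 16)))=2856100 / 93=30710.75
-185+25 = -160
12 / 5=2.40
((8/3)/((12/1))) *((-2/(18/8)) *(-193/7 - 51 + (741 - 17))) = -8032/63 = -127.49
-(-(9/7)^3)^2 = -531441/117649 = -4.52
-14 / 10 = -7 / 5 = -1.40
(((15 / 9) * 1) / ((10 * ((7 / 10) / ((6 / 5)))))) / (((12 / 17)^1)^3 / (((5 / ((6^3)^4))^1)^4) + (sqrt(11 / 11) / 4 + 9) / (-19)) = 466735000 / 20640270701340215052583212837258109992357661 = 0.00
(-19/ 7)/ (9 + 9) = -19/ 126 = -0.15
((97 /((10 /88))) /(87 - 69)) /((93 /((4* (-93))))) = -8536 /45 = -189.69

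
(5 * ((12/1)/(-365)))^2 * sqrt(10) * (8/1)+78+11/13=1152 * sqrt(10)/5329+1025/13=79.53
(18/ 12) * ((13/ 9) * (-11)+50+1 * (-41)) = -31/ 3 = -10.33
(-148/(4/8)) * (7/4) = -518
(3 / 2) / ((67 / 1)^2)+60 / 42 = 89801 / 62846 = 1.43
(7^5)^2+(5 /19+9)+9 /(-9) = 5367029888 /19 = 282475257.26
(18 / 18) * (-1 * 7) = -7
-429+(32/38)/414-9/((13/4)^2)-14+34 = -272417893/664677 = -409.85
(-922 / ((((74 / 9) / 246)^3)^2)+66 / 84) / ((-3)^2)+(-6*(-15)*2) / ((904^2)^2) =-1983026038884842635081544927805461 / 26987622361327379340288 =-73479093946.66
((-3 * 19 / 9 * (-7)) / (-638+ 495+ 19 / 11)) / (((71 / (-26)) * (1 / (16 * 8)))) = 14.71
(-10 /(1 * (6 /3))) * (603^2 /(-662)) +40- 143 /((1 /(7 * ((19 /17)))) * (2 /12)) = -44186543 /11254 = -3926.30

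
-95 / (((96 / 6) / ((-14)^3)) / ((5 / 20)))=32585 / 8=4073.12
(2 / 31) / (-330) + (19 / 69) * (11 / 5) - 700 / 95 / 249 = 35621614 / 61842055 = 0.58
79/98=0.81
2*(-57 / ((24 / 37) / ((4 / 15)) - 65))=4218 / 2315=1.82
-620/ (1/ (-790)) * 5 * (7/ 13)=17143000/ 13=1318692.31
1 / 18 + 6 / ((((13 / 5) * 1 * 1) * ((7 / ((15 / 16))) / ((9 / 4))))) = 19681 / 26208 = 0.75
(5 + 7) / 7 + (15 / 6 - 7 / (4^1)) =69 / 28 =2.46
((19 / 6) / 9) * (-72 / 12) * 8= -152 / 9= -16.89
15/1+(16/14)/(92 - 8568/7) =29713/1981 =15.00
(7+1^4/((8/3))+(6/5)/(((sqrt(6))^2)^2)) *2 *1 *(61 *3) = 54229/20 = 2711.45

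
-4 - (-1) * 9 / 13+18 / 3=35 / 13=2.69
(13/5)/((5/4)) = 52/25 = 2.08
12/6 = 2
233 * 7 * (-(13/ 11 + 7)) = -146790/ 11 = -13344.55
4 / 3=1.33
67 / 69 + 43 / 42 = 1927 / 966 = 1.99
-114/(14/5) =-285/7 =-40.71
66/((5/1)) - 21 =-39/5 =-7.80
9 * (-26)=-234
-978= -978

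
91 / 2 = 45.50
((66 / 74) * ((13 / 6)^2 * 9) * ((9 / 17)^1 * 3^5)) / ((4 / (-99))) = -1207493001 / 10064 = -119981.42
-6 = -6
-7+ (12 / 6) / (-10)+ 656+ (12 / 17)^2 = 938236 / 1445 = 649.30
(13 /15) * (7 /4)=1.52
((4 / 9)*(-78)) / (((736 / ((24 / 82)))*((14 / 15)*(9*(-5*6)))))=13 / 237636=0.00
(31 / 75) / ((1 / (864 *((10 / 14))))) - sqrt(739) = 8928 / 35 - sqrt(739) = 227.90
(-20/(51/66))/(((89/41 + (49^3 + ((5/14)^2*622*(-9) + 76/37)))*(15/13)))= -0.00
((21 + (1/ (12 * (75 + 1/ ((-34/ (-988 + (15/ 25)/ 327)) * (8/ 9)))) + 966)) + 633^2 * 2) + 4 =38427371516077/ 47892393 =802369.00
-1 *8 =-8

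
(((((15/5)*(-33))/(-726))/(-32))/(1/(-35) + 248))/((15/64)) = -0.00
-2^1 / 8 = -1 / 4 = -0.25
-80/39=-2.05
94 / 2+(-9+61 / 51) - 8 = 1591 / 51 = 31.20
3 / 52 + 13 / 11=709 / 572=1.24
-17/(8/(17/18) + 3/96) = -9248/4625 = -2.00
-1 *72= -72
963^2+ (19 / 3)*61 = 2783266 / 3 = 927755.33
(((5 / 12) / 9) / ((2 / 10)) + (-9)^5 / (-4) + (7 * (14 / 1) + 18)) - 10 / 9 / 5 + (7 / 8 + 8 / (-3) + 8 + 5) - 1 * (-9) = 3218069 / 216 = 14898.47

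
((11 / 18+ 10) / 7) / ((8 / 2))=191 / 504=0.38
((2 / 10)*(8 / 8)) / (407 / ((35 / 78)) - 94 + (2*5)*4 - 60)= 7 / 27756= 0.00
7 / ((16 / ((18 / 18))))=0.44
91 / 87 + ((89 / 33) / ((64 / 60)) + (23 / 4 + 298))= 4705751 / 15312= 307.32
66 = 66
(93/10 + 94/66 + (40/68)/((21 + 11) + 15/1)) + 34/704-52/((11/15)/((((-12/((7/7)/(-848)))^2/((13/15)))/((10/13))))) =-46465228223659279/4218720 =-11014058345.58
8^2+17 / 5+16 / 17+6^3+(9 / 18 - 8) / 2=95401 / 340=280.59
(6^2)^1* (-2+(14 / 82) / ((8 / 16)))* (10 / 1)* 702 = -17184960 / 41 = -419145.37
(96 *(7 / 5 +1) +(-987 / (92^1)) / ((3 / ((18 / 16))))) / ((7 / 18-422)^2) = 67478427 / 52985487320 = 0.00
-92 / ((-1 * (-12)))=-23 / 3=-7.67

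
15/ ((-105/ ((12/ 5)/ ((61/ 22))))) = -264/ 2135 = -0.12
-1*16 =-16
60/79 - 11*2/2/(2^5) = 1051/2528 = 0.42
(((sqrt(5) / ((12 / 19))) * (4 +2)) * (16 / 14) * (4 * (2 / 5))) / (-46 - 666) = -76 * sqrt(5) / 3115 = -0.05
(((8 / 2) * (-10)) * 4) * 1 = -160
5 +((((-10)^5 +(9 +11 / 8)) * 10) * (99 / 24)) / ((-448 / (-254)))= -16762224895 / 7168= -2338480.04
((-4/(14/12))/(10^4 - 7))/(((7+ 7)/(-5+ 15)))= -40/163219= -0.00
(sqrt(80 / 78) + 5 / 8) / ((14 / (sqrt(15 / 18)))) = sqrt(30) * (195 + 16 * sqrt(390)) / 26208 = 0.11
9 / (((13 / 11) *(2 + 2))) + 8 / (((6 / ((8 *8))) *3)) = 14203 / 468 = 30.35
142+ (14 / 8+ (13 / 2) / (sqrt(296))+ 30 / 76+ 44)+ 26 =13*sqrt(74) / 296+ 16275 / 76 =214.52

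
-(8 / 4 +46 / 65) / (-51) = 0.05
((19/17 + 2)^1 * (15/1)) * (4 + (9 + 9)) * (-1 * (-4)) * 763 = 53379480/17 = 3139969.41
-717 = -717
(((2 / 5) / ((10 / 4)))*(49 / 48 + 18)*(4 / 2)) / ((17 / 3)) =913 / 850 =1.07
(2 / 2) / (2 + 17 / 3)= 3 / 23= 0.13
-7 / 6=-1.17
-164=-164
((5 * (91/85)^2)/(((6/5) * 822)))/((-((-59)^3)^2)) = -0.00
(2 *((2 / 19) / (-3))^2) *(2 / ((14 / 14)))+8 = 26008 / 3249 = 8.00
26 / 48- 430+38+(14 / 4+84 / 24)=-9227 / 24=-384.46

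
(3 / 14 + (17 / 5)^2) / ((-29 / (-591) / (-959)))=-333665007 / 1450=-230113.80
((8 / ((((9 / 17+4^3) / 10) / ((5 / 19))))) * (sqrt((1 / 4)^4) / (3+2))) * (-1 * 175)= -14875 / 20843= -0.71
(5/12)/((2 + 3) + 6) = 5/132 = 0.04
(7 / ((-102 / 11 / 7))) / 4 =-539 / 408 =-1.32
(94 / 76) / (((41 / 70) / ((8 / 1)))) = 13160 / 779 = 16.89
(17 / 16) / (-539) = -17 / 8624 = -0.00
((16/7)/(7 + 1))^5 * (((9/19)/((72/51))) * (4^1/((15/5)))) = 272/319333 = 0.00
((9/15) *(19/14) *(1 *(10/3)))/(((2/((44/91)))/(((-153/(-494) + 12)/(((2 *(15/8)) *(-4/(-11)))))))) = 5.92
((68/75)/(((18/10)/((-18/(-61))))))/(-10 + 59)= 136/44835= 0.00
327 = 327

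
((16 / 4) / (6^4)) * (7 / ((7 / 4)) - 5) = -1 / 324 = -0.00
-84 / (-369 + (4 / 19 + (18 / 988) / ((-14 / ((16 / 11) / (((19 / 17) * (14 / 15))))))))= 212480268 / 932867521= 0.23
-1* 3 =-3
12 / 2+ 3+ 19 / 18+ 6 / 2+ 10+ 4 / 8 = 23.56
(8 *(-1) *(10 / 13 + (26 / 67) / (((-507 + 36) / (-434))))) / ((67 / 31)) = -114640976 / 27486147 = -4.17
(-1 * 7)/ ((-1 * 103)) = 0.07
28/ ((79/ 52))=1456/ 79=18.43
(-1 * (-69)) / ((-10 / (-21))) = 1449 / 10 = 144.90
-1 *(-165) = 165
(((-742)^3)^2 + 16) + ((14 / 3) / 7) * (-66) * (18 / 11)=166887355037806088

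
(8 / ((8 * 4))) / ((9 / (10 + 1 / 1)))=11 / 36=0.31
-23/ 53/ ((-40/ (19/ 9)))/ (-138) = -19/ 114480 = -0.00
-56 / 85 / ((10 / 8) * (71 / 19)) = -4256 / 30175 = -0.14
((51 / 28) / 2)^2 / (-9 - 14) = -2601 / 72128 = -0.04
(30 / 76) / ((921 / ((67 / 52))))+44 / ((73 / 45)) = 1201155815 / 44284136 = 27.12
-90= -90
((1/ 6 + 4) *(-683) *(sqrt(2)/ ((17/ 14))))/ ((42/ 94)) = -802525 *sqrt(2)/ 153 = -7417.92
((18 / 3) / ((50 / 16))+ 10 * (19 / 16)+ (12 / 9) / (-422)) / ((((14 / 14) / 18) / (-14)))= -3475.54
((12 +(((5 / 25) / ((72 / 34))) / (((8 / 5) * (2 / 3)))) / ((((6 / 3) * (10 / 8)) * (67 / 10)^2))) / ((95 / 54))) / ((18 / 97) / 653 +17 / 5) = 2.01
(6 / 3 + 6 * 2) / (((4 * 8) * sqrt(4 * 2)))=7 * sqrt(2) / 64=0.15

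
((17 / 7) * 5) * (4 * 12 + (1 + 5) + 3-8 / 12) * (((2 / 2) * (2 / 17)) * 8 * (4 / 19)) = 54080 / 399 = 135.54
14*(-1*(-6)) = 84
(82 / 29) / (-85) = -0.03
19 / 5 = 3.80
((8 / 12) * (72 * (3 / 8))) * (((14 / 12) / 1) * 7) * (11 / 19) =1617 / 19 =85.11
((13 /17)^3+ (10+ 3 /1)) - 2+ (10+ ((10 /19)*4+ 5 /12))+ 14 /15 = 24.90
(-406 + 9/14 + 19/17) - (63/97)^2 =-404.66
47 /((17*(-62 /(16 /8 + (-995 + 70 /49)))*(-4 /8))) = -326227 /3689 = -88.43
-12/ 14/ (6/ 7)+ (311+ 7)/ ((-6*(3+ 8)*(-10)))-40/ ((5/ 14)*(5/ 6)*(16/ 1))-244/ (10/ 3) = -9033/ 110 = -82.12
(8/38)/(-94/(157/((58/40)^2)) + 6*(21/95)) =125600/40267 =3.12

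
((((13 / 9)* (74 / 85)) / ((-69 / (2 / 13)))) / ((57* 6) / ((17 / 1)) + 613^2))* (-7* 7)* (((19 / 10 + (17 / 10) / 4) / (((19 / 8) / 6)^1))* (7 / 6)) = 1573684 / 628140904875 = 0.00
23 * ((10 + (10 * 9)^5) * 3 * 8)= 3259504805520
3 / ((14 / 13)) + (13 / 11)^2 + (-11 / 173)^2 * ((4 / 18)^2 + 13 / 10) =42995519558 / 10266694515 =4.19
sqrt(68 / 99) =2 * sqrt(187) / 33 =0.83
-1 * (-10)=10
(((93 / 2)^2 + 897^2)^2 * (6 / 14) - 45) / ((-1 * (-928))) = 31242232786635 / 103936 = 300591063.60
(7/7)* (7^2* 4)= 196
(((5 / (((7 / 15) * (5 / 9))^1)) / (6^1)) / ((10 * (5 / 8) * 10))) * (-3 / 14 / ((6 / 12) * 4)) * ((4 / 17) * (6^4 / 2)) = -17496 / 20825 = -0.84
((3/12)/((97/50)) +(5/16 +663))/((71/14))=7207627/55096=130.82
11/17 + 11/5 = 2.85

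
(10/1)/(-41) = -0.24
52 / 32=13 / 8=1.62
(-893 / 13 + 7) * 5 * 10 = -40100 / 13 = -3084.62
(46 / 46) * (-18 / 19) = -18 / 19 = -0.95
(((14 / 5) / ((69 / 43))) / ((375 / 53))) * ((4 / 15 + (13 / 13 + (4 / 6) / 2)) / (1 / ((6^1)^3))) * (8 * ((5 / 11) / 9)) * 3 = 16335872 / 158125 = 103.31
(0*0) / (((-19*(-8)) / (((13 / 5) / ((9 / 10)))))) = 0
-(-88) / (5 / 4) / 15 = 352 / 75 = 4.69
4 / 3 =1.33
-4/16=-1/4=-0.25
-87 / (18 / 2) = -9.67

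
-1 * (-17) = 17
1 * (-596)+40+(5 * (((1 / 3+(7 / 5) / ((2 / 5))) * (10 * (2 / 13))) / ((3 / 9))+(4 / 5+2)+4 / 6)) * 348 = 471388 / 13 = 36260.62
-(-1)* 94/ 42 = 47/ 21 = 2.24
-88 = -88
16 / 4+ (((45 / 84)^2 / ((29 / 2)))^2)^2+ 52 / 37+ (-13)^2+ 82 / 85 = 175.37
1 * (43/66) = 43/66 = 0.65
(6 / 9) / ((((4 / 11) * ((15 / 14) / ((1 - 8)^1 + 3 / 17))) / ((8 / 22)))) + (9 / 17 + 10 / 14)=-16076 / 5355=-3.00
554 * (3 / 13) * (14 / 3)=7756 / 13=596.62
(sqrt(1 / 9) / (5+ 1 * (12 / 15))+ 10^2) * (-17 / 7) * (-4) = 591940 / 609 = 971.99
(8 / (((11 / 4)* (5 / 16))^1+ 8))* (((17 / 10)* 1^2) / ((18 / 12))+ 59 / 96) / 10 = 6712 / 42525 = 0.16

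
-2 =-2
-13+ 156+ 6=149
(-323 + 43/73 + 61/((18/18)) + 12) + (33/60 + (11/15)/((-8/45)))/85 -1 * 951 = -297952439/248200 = -1200.45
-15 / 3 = -5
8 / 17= 0.47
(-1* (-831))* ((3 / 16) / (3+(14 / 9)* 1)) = 22437 / 656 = 34.20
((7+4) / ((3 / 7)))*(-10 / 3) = -770 / 9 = -85.56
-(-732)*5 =3660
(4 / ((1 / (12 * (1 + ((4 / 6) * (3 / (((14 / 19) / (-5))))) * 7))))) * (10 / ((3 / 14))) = -210560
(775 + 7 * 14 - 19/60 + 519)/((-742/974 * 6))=-40664987/133560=-304.47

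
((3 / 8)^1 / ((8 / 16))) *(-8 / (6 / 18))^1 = -18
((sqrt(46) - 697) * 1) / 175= -697 / 175 + sqrt(46) / 175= -3.94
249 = 249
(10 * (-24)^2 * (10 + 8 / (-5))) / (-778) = -24192 / 389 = -62.19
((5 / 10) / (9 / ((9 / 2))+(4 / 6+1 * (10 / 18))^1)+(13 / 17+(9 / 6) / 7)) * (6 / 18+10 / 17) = 183958 / 176001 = 1.05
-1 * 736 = -736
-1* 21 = -21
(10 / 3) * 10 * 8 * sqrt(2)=800 * sqrt(2) / 3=377.12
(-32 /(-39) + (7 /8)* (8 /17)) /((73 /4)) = 0.07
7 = 7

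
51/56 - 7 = -6.09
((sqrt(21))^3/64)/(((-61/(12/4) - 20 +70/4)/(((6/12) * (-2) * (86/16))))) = 2709 * sqrt(21)/35072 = 0.35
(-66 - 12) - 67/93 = -7321/93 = -78.72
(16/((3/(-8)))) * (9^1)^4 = -279936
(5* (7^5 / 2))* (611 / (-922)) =-51345385 / 1844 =-27844.57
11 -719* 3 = -2146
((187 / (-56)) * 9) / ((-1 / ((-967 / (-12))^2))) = 174861643 / 896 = 195158.08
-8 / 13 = -0.62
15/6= 5/2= 2.50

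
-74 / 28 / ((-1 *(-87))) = -37 / 1218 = -0.03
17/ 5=3.40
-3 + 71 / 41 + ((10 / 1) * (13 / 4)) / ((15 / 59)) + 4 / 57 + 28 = 722765 / 4674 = 154.64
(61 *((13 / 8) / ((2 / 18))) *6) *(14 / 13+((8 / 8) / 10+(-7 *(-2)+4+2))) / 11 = 4534191 / 440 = 10304.98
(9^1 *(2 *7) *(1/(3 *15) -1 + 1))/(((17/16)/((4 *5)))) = 896/17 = 52.71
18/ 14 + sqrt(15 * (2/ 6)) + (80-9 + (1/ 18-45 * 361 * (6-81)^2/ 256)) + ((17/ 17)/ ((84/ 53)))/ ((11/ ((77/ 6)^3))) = -51783299123/ 145152 + sqrt(5) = -356749.99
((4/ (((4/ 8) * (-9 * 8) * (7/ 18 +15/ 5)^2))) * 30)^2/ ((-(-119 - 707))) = 583200/ 5718332333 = 0.00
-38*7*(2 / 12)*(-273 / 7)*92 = 159068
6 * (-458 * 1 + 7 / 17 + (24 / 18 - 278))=-74894 / 17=-4405.53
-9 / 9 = -1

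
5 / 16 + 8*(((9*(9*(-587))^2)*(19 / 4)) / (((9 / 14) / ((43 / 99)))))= 1135059903991 / 176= 6449203999.95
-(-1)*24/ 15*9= 72/ 5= 14.40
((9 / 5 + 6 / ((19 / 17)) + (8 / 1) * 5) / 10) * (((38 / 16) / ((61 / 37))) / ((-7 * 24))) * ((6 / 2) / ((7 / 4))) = -165797 / 2391200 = -0.07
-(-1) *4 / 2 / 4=1 / 2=0.50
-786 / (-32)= 393 / 16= 24.56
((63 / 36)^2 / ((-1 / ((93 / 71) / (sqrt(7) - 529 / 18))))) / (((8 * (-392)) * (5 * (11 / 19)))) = -8412687 / 554968353280 - 143127 * sqrt(7) / 277484176640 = -0.00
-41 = -41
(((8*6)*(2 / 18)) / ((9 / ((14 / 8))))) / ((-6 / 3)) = -0.52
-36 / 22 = -18 / 11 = -1.64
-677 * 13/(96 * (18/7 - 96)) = 61607/62784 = 0.98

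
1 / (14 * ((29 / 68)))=34 / 203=0.17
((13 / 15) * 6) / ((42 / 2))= 26 / 105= 0.25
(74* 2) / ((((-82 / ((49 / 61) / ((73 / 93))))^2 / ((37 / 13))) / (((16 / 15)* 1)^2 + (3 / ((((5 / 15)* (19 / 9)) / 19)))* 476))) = 27403516812761404 / 10833192606925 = 2529.59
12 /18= 2 /3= 0.67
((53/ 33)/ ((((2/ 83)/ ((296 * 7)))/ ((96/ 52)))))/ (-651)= -5208416/ 13299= -391.64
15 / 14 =1.07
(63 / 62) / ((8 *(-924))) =-3 / 21824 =-0.00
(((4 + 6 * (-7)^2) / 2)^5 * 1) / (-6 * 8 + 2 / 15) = -1101596636235 / 718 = -1534257153.53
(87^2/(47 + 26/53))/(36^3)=44573/13048128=0.00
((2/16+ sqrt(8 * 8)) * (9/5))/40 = 117/320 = 0.37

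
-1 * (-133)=133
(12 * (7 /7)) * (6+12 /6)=96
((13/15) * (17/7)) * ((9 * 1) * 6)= 3978/35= 113.66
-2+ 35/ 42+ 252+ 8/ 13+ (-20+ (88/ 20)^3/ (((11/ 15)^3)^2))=80890543/ 103818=779.16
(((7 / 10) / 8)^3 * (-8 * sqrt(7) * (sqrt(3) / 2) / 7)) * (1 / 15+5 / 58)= -6517 * sqrt(21) / 111360000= -0.00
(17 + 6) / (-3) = -23 / 3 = -7.67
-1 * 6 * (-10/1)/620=3/31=0.10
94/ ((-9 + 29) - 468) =-47/ 224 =-0.21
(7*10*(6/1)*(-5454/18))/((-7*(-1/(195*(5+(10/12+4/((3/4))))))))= -39586950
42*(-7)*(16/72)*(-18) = 1176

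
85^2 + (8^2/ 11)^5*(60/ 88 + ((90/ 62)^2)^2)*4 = 235301879746909345/ 1636073786281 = 143821.07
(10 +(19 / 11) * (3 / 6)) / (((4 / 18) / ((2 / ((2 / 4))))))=2151 / 11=195.55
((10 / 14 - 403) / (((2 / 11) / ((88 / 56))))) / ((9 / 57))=-3236992 / 147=-22020.35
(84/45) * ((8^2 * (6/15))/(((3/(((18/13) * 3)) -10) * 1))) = -21504/4175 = -5.15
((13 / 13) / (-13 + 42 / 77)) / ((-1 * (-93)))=-11 / 12741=-0.00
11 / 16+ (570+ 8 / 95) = 867573 / 1520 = 570.77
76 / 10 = 38 / 5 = 7.60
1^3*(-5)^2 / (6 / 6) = 25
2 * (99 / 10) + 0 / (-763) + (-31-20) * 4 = -921 / 5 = -184.20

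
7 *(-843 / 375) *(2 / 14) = -281 / 125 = -2.25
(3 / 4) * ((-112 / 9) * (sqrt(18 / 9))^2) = -56 / 3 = -18.67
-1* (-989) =989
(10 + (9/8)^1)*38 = 1691/4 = 422.75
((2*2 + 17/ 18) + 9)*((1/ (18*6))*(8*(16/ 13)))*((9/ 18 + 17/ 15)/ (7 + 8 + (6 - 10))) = 98392/ 521235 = 0.19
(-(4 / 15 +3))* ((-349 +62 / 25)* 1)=424487 / 375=1131.97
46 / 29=1.59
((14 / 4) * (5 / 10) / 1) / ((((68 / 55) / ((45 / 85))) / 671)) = 2325015 / 4624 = 502.81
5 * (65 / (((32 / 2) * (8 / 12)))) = 975 / 32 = 30.47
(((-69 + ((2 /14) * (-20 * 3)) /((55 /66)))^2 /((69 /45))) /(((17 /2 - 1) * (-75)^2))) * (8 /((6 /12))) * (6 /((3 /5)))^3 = 1752320 /1127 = 1554.85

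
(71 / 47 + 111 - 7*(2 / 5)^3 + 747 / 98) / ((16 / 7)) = 68908689 / 1316000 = 52.36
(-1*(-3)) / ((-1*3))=-1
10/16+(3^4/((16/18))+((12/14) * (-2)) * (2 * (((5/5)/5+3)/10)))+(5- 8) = 61357/700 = 87.65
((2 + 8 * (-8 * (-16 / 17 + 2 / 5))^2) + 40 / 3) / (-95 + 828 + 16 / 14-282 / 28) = 50155364 / 219719475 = 0.23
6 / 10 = 3 / 5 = 0.60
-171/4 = -42.75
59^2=3481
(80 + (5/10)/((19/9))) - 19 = 2327/38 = 61.24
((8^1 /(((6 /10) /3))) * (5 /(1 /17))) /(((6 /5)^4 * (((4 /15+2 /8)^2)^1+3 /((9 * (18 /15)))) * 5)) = 10625000 /17649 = 602.02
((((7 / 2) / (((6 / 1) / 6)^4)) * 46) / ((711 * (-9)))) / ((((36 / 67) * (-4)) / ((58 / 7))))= 44689 / 460728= 0.10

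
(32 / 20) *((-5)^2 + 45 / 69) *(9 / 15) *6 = 147.76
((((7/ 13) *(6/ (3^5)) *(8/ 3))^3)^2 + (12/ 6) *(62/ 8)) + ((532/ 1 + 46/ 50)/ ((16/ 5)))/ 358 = 454406799191188814164151723/ 28462350932035308073974240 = 15.97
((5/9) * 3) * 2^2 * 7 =140/3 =46.67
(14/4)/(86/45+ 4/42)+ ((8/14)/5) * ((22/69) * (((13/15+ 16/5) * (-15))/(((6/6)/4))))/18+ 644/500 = 1743516163/686826000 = 2.54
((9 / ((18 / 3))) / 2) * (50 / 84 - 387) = -16229 / 56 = -289.80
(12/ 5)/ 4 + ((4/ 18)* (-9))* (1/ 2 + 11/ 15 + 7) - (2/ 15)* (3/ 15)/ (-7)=-2776/ 175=-15.86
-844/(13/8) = -6752/13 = -519.38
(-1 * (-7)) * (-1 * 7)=-49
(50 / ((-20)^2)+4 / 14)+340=19063 / 56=340.41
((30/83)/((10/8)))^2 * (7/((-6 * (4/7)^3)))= -7203/13778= -0.52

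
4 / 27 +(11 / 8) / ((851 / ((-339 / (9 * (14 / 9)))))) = 280565 / 2573424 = 0.11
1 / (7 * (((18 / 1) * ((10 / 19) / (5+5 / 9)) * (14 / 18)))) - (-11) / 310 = 9788 / 68355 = 0.14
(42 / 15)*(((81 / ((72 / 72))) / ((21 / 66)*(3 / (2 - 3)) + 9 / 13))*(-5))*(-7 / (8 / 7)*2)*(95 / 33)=-762489 / 5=-152497.80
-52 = -52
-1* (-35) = 35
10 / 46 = 5 / 23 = 0.22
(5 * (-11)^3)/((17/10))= -66550/17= -3914.71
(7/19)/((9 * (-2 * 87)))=-7/29754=-0.00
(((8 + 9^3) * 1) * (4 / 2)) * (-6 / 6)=-1474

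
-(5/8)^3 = -0.24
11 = 11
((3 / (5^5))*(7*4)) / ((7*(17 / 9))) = 108 / 53125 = 0.00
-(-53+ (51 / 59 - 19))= 4197 / 59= 71.14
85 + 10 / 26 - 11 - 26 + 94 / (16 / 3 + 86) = 88006 / 1781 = 49.41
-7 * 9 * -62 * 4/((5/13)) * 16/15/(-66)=-180544/275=-656.52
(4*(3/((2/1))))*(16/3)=32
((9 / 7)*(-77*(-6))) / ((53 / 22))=13068 / 53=246.57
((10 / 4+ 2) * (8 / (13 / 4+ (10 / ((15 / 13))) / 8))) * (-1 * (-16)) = 1728 / 13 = 132.92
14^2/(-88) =-49/22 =-2.23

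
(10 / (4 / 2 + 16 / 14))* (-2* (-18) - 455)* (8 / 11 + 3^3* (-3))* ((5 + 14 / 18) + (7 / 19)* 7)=18504399655 / 20691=894321.19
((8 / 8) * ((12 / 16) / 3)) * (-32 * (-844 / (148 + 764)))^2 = 712336 / 3249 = 219.25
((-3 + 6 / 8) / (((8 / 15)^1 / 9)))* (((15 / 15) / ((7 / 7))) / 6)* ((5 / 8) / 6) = -675 / 1024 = -0.66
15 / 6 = 5 / 2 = 2.50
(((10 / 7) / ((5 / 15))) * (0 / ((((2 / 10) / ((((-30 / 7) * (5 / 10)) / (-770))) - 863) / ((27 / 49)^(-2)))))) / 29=0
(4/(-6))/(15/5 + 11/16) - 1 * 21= -3749/177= -21.18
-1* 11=-11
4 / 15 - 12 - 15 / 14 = -12.80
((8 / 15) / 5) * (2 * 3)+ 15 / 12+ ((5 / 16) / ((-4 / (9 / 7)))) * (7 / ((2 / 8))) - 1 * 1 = -769 / 400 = -1.92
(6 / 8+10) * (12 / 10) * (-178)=-11481 / 5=-2296.20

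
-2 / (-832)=1 / 416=0.00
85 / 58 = 1.47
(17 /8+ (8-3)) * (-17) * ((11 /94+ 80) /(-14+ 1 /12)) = 21892617 /31396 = 697.31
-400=-400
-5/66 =-0.08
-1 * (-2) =2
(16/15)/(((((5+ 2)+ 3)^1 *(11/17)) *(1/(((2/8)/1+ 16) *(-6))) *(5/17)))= -54.65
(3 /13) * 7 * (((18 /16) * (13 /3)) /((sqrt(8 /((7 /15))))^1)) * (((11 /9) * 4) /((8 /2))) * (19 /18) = 1463 * sqrt(210) /8640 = 2.45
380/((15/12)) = 304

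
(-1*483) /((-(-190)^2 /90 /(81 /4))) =352107 /14440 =24.38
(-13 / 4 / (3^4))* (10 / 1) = -0.40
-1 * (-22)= 22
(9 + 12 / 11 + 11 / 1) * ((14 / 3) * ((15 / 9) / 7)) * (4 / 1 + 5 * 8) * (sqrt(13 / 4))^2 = 30160 / 9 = 3351.11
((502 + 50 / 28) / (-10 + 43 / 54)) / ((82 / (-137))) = 26089047 / 285278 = 91.45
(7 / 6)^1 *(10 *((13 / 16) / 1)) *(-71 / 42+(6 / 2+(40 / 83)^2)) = 28996175 / 1984032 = 14.61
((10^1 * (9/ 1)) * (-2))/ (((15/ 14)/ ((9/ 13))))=-1512/ 13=-116.31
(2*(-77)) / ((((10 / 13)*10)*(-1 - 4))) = 1001 / 250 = 4.00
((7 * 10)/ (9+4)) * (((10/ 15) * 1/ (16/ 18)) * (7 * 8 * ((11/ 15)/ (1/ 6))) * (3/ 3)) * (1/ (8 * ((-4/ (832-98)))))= -22824.58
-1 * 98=-98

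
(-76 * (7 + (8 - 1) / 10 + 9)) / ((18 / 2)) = -6346 / 45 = -141.02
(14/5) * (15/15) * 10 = 28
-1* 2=-2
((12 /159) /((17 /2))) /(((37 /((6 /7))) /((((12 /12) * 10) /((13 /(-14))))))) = -960 /433381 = -0.00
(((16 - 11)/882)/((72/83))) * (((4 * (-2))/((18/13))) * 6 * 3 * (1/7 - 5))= 91715/27783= 3.30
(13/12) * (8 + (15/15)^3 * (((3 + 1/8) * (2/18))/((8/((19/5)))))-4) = 31187/6912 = 4.51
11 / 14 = 0.79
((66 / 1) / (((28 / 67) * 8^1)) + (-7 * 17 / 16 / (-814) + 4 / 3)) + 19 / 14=6137617 / 273504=22.44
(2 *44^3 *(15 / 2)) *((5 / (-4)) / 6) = -266200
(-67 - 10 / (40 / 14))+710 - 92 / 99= 126437 / 198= 638.57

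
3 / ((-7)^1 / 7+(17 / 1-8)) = 3 / 8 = 0.38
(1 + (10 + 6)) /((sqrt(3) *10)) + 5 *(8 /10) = 17 *sqrt(3) /30 + 4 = 4.98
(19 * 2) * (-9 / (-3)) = 114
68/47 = 1.45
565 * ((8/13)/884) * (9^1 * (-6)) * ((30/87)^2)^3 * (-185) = 11288700000000/1708927401233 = 6.61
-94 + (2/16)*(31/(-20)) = -15071/160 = -94.19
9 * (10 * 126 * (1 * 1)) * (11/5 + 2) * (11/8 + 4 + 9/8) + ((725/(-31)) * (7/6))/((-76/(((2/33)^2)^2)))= 309582.00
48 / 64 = 3 / 4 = 0.75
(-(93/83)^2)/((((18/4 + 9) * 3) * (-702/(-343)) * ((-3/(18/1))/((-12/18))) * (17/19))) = -0.07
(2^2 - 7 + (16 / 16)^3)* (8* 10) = -160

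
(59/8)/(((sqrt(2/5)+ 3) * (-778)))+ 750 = 59 * sqrt(10)/267632+ 200723115/267632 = 750.00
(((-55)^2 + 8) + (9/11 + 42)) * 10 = 338340/11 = 30758.18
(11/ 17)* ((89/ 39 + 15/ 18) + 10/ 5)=1463/ 442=3.31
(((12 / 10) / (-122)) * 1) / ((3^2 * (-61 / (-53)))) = -53 / 55815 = -0.00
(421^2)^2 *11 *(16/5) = 5528929486256/5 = 1105785897251.20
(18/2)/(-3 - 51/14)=-42/31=-1.35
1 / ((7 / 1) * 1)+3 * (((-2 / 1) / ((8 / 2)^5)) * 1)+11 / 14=3307 / 3584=0.92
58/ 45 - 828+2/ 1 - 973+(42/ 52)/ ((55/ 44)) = -1051283/ 585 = -1797.06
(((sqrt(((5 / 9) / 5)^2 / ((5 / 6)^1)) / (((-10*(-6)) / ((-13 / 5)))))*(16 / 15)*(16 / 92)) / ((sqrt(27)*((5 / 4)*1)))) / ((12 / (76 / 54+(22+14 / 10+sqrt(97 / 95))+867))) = -25041952*sqrt(10) / 7073578125 -208*sqrt(3686) / 995540625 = -0.01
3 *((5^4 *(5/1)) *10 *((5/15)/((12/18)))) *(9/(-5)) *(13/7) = -1096875/7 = -156696.43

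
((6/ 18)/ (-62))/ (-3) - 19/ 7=-10595/ 3906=-2.71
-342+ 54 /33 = -3744 /11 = -340.36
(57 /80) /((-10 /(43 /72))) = -817 /19200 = -0.04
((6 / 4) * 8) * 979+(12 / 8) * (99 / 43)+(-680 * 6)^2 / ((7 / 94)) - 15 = 134576562945 / 602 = 223549107.88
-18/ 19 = -0.95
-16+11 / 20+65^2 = 84191 / 20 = 4209.55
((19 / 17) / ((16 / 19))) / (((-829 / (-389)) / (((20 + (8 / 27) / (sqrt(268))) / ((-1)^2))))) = 140429 * sqrt(67) / 101976948 + 702145 / 56372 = 12.47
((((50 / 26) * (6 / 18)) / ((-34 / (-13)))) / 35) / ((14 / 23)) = 0.01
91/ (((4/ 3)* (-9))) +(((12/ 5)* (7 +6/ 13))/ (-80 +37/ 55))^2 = -290783782459/ 38604539532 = -7.53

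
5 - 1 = 4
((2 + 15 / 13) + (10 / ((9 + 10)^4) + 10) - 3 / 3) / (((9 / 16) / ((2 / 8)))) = 9151488 / 1694173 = 5.40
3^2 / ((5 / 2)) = 18 / 5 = 3.60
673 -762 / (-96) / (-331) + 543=6439809 / 5296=1215.98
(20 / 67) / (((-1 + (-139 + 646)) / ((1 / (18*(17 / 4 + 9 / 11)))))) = 20 / 3092787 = 0.00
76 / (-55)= -1.38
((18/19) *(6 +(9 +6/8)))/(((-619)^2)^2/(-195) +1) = -110565/5578869365588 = -0.00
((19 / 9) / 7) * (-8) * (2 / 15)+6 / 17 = 502 / 16065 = 0.03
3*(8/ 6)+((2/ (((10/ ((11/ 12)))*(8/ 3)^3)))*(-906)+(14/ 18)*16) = 354137/ 46080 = 7.69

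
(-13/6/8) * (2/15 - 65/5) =3.48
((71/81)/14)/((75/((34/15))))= 1207/637875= 0.00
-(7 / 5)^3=-343 / 125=-2.74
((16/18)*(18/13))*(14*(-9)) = -2016/13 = -155.08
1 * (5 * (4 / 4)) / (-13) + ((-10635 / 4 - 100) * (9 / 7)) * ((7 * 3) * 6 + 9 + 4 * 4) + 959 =-194606409 / 364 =-534632.99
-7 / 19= -0.37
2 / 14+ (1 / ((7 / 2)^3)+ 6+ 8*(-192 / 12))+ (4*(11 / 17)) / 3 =-2116147 / 17493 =-120.97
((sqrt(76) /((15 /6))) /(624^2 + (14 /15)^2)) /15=3*sqrt(19) /21902449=0.00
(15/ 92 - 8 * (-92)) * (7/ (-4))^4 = 162612527/ 23552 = 6904.40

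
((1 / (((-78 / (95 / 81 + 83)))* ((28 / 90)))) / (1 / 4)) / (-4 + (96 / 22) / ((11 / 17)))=-294635 / 58266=-5.06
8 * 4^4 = 2048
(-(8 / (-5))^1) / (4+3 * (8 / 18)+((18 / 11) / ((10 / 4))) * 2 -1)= 264 / 931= 0.28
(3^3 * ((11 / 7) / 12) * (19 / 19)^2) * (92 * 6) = 13662 / 7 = 1951.71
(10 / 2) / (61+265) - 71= -23141 / 326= -70.98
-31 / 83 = -0.37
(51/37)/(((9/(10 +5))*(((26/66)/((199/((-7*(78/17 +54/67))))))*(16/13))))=-211928035/8486912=-24.97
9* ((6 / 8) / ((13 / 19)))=513 / 52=9.87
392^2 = 153664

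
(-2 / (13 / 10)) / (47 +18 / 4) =-0.03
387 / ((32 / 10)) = 1935 / 16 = 120.94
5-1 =4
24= 24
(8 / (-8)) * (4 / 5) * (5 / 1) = -4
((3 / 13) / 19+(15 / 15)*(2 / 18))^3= 20570824 / 10985463567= 0.00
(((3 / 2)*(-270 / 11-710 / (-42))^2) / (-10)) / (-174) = 623045 / 12379752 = 0.05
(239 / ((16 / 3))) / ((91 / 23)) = 16491 / 1456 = 11.33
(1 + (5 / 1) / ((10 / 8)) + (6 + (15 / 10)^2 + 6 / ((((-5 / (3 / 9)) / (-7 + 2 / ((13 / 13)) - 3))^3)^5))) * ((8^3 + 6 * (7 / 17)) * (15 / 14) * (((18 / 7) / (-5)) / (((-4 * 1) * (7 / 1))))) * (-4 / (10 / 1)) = -4833043892852422075259 / 90065582885742187500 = -53.66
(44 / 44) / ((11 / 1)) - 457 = -5026 / 11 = -456.91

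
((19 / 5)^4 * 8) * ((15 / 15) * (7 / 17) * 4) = 29191904 / 10625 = 2747.47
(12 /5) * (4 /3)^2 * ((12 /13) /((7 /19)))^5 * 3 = 39432490647552 /31201607255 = 1263.80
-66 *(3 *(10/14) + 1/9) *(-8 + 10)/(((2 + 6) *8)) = -781/168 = -4.65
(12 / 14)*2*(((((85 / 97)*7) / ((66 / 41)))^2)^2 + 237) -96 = 658210455291112321 / 979894845559476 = 671.72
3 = 3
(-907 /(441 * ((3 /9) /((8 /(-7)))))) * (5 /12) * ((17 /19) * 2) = 308380 /58653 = 5.26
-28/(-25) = 28/25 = 1.12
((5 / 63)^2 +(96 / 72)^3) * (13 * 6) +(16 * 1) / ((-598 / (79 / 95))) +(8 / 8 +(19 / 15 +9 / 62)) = 437493910951 / 2329948530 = 187.77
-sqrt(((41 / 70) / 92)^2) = -41 / 6440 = -0.01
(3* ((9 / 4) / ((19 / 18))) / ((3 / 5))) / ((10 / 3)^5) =19683 / 760000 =0.03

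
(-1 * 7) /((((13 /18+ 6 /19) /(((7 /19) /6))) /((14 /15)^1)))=-0.39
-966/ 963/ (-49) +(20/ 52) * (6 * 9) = 607288/ 29211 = 20.79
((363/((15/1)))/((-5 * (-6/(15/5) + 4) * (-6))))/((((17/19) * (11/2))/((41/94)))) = 8569/239700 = 0.04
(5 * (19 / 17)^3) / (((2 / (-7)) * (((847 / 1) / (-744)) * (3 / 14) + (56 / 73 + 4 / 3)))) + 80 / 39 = -429237161480 / 38639659227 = -11.11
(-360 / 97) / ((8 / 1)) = -45 / 97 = -0.46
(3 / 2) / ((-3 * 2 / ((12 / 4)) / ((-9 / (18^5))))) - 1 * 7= -1959551 / 279936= -7.00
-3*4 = -12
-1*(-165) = 165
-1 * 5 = -5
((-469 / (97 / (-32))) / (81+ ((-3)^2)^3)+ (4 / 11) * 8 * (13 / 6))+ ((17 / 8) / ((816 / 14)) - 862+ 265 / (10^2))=-23586121813 / 27656640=-852.82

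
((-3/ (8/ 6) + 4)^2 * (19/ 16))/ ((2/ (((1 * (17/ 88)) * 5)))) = 79135/ 45056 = 1.76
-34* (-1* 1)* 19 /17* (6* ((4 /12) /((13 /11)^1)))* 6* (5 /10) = 2508 /13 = 192.92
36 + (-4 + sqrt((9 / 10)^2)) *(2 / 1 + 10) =-6 / 5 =-1.20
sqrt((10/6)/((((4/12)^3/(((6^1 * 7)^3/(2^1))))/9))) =378 * sqrt(105) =3873.35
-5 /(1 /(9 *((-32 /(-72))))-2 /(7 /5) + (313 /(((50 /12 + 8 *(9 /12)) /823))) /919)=-1569652 /8285337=-0.19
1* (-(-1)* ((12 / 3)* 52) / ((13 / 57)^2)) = 51984 / 13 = 3998.77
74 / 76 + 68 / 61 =4841 / 2318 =2.09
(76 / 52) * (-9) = -171 / 13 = -13.15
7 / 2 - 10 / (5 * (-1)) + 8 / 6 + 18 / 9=53 / 6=8.83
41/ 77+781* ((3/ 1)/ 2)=180493/ 154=1172.03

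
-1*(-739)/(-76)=-739/76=-9.72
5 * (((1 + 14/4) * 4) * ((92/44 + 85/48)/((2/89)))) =2722065/176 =15466.28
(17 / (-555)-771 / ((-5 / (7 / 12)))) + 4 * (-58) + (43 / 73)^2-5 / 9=-5050006513 / 35491140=-142.29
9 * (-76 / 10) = -342 / 5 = -68.40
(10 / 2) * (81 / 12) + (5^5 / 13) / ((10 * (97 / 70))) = 51.10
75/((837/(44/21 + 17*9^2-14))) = 716675/5859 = 122.32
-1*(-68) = 68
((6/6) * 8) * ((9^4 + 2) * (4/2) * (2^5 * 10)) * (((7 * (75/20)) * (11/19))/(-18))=-1617123200/57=-28370582.46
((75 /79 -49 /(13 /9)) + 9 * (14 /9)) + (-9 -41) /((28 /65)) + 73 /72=-134.03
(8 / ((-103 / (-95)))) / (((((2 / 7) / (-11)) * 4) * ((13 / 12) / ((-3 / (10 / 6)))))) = 158004 / 1339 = 118.00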